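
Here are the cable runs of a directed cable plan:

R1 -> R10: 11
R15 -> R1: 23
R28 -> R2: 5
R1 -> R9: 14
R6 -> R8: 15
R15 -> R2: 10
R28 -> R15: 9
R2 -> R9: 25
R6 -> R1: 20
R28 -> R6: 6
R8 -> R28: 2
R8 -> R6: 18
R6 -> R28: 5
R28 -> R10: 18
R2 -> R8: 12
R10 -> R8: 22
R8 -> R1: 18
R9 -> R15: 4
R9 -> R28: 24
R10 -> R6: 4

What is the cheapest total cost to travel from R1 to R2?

25

Candidate routes:
R1–R10–R6–R28–R2: 11+4+5+5 = 25
R1–R9–R15–R2: 14+4+10 = 28
The minimum is 25 via R1–R10–R6–R28–R2.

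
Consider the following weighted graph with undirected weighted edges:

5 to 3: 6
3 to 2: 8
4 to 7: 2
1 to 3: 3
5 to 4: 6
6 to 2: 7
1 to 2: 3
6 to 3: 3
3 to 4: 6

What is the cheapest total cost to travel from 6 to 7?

11

Running Dijkstra from 6:
6: 0
3: 3  (via 6)
1: 6  (via 3)
2: 7  (via 6)
4: 9  (via 3)
5: 9  (via 3)
7: 11  (via 4)
Shortest route: 6 → 3 → 4 → 7 = 11.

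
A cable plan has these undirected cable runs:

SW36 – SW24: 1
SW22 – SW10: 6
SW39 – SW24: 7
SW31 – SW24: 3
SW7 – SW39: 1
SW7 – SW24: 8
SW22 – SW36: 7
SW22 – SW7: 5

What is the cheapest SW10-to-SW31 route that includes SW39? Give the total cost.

22

Shortest SW10→SW39: SW10–SW22–SW7–SW39 = 12
Best SW39 to SW31: SW39–SW24–SW31 costing 10
Total via SW39: 12 + 10 = 22.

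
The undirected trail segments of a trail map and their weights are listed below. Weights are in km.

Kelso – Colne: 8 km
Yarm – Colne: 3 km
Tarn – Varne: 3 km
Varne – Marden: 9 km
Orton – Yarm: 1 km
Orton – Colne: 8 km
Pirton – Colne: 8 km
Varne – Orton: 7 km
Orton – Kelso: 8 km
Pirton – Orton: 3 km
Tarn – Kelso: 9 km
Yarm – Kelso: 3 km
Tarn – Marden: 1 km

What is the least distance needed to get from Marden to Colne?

Running Dijkstra from Marden:
Marden: 0
Tarn: 1  (via Marden)
Varne: 4  (via Tarn)
Kelso: 10  (via Tarn)
Orton: 11  (via Varne)
Yarm: 12  (via Orton)
Pirton: 14  (via Orton)
Colne: 15  (via Yarm)
Shortest route: Marden–Tarn–Varne–Orton–Yarm–Colne = 15 km.

15 km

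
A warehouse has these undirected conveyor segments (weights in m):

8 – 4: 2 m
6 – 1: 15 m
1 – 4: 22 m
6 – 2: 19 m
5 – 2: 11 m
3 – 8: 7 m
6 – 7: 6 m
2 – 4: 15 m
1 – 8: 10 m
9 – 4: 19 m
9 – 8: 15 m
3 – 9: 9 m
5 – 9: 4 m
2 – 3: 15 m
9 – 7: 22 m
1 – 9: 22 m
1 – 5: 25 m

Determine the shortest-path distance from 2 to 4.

Shortest distances from 2:
2: 0
5: 11  (via 2)
3: 15  (via 2)
4: 15  (via 2)
Shortest route: 2–4 = 15 m.

15 m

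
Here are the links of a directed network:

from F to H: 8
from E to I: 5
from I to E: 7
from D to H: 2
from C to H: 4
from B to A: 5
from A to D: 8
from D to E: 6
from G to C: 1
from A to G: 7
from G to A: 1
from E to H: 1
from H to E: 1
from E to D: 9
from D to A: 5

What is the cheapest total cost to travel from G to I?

Compare a few routes:
G → C → H → E → I: 1+4+1+5 = 11
G → A → D → H → E → I: 1+8+2+1+5 = 17
The minimum is 11 via G → C → H → E → I.

11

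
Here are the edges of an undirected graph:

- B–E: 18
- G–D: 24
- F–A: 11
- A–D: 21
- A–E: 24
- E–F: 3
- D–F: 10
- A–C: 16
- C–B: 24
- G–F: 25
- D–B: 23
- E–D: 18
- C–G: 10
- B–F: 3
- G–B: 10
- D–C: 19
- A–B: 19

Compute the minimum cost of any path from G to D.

Running Dijkstra from G:
G: 0
B: 10  (via G)
C: 10  (via G)
F: 13  (via B)
E: 16  (via F)
D: 23  (via F)
Shortest route: G–B–F–D = 23.

23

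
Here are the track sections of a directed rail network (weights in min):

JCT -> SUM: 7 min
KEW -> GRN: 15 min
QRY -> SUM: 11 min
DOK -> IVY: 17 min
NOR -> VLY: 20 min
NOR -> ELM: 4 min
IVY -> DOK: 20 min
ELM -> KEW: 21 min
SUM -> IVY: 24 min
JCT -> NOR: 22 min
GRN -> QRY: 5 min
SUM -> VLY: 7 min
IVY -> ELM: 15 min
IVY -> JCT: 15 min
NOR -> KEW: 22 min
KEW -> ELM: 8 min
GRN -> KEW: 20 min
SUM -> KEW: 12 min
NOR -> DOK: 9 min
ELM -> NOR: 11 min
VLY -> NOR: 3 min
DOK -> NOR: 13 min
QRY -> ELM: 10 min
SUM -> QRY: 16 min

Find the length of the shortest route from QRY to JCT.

50 min

Candidate routes:
QRY - SUM - VLY - NOR - DOK - IVY - JCT: 11+7+3+9+17+15 = 62
QRY - SUM - IVY - JCT: 11+24+15 = 50
QRY - SUM - KEW - ELM - NOR - DOK - IVY - JCT: 11+12+8+11+9+17+15 = 83
QRY - ELM - NOR - DOK - IVY - JCT: 10+11+9+17+15 = 62
The minimum is 50 min via QRY - SUM - IVY - JCT.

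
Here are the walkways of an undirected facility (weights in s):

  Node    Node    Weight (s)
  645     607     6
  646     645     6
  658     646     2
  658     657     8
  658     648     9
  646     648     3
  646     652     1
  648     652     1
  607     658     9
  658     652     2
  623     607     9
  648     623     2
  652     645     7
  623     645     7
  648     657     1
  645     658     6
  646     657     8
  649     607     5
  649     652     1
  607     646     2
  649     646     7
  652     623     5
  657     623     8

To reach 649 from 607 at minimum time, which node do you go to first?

Candidate routes:
607 → 649: 5 = 5
607 → 646 → 652 → 649: 2+1+1 = 4
Cheapest is 607 → 646 → 652 → 649 at 4 s.
So from 607 the first move is to 646.

646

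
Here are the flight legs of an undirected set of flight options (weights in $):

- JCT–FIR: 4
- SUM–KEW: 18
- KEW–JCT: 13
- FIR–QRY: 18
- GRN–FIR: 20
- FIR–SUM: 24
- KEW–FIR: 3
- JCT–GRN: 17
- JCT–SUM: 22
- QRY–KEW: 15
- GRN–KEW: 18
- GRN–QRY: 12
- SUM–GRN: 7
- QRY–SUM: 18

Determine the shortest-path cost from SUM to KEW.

Enumerating some paths:
SUM → KEW: 18 = 18
SUM → JCT → FIR → KEW: 22+4+3 = 29
SUM → GRN → KEW: 7+18 = 25
SUM → FIR → KEW: 24+3 = 27
Cheapest is SUM → KEW at $18.

$18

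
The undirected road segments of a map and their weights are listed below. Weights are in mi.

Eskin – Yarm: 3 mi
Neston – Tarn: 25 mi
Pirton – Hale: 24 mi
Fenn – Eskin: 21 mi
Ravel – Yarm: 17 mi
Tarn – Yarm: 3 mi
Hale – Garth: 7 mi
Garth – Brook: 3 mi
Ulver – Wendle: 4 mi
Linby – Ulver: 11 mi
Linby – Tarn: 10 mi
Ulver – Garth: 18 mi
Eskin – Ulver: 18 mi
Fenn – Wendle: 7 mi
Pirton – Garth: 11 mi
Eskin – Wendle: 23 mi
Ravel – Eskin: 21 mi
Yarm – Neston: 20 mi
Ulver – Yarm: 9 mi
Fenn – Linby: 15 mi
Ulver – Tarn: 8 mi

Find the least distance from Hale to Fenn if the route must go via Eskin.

58 mi

Shortest Hale→Eskin: Hale → Garth → Ulver → Yarm → Eskin = 37
Best Eskin to Fenn: Eskin → Fenn costing 21
Total via Eskin: 37 + 21 = 58 mi.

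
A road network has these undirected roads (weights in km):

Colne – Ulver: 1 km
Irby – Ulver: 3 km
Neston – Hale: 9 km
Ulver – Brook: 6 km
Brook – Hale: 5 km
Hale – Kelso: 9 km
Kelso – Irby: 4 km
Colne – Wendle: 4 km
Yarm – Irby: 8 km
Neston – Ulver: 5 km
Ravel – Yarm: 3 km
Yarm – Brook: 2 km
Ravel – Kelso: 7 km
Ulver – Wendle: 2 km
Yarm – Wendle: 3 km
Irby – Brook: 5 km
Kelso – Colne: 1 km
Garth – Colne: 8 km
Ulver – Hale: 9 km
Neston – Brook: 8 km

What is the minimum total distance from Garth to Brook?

15 km

Running Dijkstra from Garth:
Garth: 0
Colne: 8  (via Garth)
Ulver: 9  (via Colne)
Kelso: 9  (via Colne)
Wendle: 11  (via Ulver)
Irby: 12  (via Ulver)
Neston: 14  (via Ulver)
Yarm: 14  (via Wendle)
Brook: 15  (via Ulver)
Shortest route: Garth–Colne–Ulver–Brook = 15 km.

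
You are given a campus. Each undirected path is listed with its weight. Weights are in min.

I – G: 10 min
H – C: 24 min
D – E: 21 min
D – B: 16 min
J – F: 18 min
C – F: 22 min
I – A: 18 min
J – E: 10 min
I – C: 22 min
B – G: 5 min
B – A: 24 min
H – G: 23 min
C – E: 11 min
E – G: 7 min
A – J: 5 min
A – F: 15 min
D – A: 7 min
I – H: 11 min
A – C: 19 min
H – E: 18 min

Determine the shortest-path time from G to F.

Candidate routes:
G - E - J - F: 7+10+18 = 35
G - E - J - A - F: 7+10+5+15 = 37
The minimum is 35 min via G - E - J - F.

35 min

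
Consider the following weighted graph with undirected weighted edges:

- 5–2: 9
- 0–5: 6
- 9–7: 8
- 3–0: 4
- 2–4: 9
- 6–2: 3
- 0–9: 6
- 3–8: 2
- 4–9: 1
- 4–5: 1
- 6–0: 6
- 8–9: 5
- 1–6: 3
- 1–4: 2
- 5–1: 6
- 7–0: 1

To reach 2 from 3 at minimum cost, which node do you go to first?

Candidate routes:
3 - 0 - 6 - 2: 4+6+3 = 13
3 - 8 - 9 - 4 - 5 - 2: 2+5+1+1+9 = 18
3 - 8 - 9 - 4 - 2: 2+5+1+9 = 17
3 - 8 - 9 - 4 - 1 - 6 - 2: 2+5+1+2+3+3 = 16
The minimum is 13 via 3 - 0 - 6 - 2.
So from 3 the first move is to 0.

0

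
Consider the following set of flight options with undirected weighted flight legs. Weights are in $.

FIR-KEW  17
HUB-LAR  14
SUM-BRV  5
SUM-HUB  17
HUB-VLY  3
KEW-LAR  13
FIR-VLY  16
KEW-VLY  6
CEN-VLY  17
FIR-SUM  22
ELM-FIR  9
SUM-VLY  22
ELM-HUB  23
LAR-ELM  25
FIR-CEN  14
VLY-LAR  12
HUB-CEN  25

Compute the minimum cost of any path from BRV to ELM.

Compare a few routes:
BRV → SUM → FIR → ELM: 5+22+9 = 36
BRV → SUM → HUB → ELM: 5+17+23 = 45
BRV → SUM → HUB → VLY → FIR → ELM: 5+17+3+16+9 = 50
BRV → SUM → VLY → FIR → ELM: 5+22+16+9 = 52
Cheapest is BRV → SUM → FIR → ELM at $36.

$36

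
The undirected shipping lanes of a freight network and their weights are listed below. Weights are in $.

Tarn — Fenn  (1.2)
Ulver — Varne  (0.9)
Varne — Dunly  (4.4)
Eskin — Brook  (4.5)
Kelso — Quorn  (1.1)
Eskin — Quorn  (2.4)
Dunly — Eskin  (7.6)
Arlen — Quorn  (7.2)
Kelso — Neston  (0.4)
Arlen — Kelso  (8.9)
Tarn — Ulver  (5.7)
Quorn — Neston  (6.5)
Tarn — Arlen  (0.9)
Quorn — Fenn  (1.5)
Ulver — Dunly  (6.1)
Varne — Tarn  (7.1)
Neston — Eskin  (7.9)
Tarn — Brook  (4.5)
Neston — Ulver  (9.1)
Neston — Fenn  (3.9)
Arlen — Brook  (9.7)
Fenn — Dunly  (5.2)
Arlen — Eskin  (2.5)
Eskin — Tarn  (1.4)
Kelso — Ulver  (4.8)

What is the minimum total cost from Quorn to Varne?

$6.8

Compare a few routes:
Quorn → Kelso → Ulver → Varne: 1.1+4.8+0.9 = 6.8
Quorn → Fenn → Tarn → Ulver → Varne: 1.5+1.2+5.7+0.9 = 9.3
The minimum is $6.8 via Quorn → Kelso → Ulver → Varne.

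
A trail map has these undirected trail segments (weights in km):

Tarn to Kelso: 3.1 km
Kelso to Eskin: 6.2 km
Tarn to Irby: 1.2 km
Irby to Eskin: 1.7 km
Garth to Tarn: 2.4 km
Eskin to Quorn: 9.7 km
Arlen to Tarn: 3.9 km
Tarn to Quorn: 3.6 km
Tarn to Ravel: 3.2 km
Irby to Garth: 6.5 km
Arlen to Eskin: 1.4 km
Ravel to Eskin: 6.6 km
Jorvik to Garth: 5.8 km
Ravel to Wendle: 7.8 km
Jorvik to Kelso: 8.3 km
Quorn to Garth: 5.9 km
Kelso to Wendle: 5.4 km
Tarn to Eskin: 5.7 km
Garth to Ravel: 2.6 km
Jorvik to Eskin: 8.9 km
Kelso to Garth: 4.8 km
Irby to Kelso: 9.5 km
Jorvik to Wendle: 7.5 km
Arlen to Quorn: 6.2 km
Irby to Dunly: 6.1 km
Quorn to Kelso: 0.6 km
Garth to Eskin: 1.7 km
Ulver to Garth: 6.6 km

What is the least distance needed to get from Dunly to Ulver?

16.1 km

Compare a few routes:
Dunly → Irby → Eskin → Garth → Ulver: 6.1+1.7+1.7+6.6 = 16.1
Dunly → Irby → Tarn → Garth → Ulver: 6.1+1.2+2.4+6.6 = 16.3
Cheapest is Dunly → Irby → Eskin → Garth → Ulver at 16.1 km.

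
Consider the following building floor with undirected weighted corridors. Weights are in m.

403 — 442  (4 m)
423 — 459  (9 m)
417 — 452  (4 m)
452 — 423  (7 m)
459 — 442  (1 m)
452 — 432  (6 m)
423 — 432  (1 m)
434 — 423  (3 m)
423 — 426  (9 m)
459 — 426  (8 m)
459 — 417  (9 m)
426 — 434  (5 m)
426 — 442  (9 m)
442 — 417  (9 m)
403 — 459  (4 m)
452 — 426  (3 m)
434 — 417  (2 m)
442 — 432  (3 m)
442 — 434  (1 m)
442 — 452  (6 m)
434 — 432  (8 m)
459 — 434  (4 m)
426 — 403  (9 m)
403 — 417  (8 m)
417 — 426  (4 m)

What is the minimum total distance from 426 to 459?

Candidate routes:
426 → 417 → 434 → 442 → 459: 4+2+1+1 = 8
426 → 434 → 442 → 459: 5+1+1 = 7
The minimum is 7 m via 426 → 434 → 442 → 459.

7 m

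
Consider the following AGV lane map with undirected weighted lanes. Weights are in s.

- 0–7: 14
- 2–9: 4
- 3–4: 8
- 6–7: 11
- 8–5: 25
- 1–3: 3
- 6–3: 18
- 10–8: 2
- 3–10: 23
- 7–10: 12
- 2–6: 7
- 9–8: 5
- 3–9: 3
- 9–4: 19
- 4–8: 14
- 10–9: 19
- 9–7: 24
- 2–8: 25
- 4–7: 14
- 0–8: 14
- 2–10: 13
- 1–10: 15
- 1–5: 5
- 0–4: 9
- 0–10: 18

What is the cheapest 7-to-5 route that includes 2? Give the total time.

33 s

Best 7 to 2: 7–6–2 costing 18
Shortest 2→5: 2–9–3–1–5 = 15
Total via 2: 18 + 15 = 33 s.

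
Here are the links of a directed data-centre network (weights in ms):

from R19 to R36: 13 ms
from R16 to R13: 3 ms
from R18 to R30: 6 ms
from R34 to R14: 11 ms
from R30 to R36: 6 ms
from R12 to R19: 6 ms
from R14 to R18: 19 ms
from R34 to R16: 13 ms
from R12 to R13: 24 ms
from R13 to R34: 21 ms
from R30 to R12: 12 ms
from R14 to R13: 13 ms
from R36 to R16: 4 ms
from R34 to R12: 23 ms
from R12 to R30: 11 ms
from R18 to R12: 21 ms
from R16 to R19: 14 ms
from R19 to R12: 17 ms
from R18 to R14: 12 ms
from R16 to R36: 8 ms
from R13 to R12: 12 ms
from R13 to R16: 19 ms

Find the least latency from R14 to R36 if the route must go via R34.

55 ms

Shortest R14→R34: R14–R13–R34 = 34
Best R34 to R36: R34–R16–R36 costing 21
Total via R34: 34 + 21 = 55 ms.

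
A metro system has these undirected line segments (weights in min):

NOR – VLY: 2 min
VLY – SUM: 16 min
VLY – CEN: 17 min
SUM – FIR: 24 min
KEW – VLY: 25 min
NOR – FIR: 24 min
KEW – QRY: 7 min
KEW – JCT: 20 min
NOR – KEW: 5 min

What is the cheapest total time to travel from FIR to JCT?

Running Dijkstra from FIR:
FIR: 0
SUM: 24  (via FIR)
NOR: 24  (via FIR)
VLY: 26  (via NOR)
KEW: 29  (via NOR)
QRY: 36  (via KEW)
CEN: 43  (via VLY)
JCT: 49  (via KEW)
Shortest route: FIR–NOR–KEW–JCT = 49 min.

49 min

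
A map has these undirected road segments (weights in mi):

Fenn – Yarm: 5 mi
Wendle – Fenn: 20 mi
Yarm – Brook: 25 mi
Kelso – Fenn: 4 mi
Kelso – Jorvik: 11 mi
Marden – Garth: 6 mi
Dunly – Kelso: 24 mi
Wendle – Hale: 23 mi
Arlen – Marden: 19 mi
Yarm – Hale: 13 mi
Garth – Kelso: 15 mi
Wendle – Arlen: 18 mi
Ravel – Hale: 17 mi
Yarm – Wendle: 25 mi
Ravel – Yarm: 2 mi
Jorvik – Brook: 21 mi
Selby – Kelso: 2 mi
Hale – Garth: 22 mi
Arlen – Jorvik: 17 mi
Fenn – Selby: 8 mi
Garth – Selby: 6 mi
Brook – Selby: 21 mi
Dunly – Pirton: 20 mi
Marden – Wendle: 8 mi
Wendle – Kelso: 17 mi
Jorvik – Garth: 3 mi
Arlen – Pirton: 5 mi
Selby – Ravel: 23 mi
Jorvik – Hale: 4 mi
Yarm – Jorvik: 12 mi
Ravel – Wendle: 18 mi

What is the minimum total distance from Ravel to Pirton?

36 mi

Shortest distances from Ravel:
Ravel: 0
Yarm: 2  (via Ravel)
Fenn: 7  (via Yarm)
Kelso: 11  (via Fenn)
Selby: 13  (via Kelso)
Jorvik: 14  (via Yarm)
Hale: 15  (via Yarm)
Garth: 17  (via Jorvik)
Wendle: 18  (via Ravel)
Marden: 23  (via Garth)
Brook: 27  (via Yarm)
Arlen: 31  (via Jorvik)
Dunly: 35  (via Kelso)
Pirton: 36  (via Arlen)
Shortest route: Ravel–Yarm–Jorvik–Arlen–Pirton = 36 mi.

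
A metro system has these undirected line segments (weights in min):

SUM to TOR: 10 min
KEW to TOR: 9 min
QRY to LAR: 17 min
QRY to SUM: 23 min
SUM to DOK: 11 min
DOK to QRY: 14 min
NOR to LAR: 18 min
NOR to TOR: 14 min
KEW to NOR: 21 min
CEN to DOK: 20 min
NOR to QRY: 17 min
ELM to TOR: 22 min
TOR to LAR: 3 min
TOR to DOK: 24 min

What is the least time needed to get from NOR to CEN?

Shortest distances from NOR:
NOR: 0
TOR: 14  (via NOR)
LAR: 17  (via TOR)
QRY: 17  (via NOR)
KEW: 21  (via NOR)
SUM: 24  (via TOR)
DOK: 31  (via QRY)
ELM: 36  (via TOR)
CEN: 51  (via DOK)
Shortest route: NOR → QRY → DOK → CEN = 51 min.

51 min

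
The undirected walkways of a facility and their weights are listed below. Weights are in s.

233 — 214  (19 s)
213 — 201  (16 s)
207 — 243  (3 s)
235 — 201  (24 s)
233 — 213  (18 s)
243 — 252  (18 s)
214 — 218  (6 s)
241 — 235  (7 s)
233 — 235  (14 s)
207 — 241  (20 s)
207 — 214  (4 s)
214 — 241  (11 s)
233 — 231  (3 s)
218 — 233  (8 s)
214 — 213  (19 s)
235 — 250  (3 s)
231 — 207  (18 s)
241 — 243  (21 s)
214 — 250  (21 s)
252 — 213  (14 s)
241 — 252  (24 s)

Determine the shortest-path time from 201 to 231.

Shortest distances from 201:
201: 0
213: 16  (via 201)
235: 24  (via 201)
250: 27  (via 235)
252: 30  (via 213)
241: 31  (via 235)
233: 34  (via 213)
214: 35  (via 213)
231: 37  (via 233)
Shortest route: 201–213–233–231 = 37 s.

37 s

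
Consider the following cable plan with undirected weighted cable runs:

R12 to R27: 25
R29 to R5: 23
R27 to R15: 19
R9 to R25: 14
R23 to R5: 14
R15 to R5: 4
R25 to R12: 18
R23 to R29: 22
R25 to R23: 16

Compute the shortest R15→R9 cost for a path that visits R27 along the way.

Best R15 to R27: R15–R27 costing 19
Shortest R27→R9: R27–R12–R25–R9 = 57
Total via R27: 19 + 57 = 76.

76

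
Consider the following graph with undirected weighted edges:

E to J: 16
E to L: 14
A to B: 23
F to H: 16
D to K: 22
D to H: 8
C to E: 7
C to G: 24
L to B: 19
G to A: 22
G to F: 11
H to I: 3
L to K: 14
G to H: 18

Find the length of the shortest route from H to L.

Settle nodes by increasing distance from H:
H: 0
I: 3  (via H)
D: 8  (via H)
F: 16  (via H)
G: 18  (via H)
K: 30  (via D)
A: 40  (via G)
C: 42  (via G)
L: 44  (via K)
Shortest route: H → D → K → L = 44.

44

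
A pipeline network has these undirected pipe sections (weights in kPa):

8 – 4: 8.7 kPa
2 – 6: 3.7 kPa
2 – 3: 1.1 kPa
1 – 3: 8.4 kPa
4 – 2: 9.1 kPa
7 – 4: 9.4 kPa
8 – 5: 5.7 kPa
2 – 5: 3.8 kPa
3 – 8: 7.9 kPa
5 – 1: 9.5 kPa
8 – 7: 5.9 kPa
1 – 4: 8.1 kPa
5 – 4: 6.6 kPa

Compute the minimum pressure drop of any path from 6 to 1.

13.2 kPa

Enumerating some paths:
6–2–4–1: 3.7+9.1+8.1 = 20.9
6–2–5–1: 3.7+3.8+9.5 = 17
6–2–3–1: 3.7+1.1+8.4 = 13.2
Cheapest is 6–2–3–1 at 13.2 kPa.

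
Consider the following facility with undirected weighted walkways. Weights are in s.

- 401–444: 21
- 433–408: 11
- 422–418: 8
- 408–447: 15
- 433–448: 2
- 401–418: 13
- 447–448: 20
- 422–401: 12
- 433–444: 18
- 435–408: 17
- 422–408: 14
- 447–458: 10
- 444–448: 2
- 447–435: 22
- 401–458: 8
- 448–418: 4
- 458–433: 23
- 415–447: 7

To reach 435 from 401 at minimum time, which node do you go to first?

458

Candidate routes:
401 - 418 - 448 - 433 - 408 - 435: 13+4+2+11+17 = 47
401 - 458 - 447 - 435: 8+10+22 = 40
401 - 422 - 408 - 435: 12+14+17 = 43
Cheapest is 401 - 458 - 447 - 435 at 40 s.
So from 401 the first move is to 458.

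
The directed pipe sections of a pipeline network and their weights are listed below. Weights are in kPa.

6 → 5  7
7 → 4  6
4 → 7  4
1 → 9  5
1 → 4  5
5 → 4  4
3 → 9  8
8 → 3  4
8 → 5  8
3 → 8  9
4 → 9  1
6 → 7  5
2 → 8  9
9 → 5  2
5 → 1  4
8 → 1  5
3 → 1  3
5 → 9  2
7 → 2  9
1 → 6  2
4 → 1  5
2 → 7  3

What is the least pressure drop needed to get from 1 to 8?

25 kPa

Candidate routes:
1–9–5–4–7–2–8: 5+2+4+4+9+9 = 33
1–6–7–2–8: 2+5+9+9 = 25
1–4–7–2–8: 5+4+9+9 = 27
1–6–5–4–7–2–8: 2+7+4+4+9+9 = 35
The minimum is 25 kPa via 1–6–7–2–8.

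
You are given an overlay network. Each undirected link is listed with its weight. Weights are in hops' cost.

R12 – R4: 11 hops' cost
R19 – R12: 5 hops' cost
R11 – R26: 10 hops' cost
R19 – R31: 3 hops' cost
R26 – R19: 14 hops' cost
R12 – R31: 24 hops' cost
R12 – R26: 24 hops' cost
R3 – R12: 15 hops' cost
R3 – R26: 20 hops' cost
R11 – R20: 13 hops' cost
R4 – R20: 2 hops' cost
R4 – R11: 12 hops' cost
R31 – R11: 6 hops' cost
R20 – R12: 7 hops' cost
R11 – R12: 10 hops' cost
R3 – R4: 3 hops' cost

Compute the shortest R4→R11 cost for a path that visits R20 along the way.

Best R4 to R20: R4 → R20 costing 2
Best R20 to R11: R20 → R11 costing 13
Total via R20: 2 + 13 = 15 hops' cost.

15 hops' cost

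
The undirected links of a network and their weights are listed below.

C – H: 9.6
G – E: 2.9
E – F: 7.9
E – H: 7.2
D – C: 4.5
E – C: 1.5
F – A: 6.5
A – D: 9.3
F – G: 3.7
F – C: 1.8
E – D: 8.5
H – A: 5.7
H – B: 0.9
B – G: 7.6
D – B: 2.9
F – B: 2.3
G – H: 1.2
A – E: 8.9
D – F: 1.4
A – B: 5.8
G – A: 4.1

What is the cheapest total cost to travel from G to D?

Enumerating some paths:
G–H–B–D: 1.2+0.9+2.9 = 5
G–F–D: 3.7+1.4 = 5.1
Cheapest is G–H–B–D at 5.

5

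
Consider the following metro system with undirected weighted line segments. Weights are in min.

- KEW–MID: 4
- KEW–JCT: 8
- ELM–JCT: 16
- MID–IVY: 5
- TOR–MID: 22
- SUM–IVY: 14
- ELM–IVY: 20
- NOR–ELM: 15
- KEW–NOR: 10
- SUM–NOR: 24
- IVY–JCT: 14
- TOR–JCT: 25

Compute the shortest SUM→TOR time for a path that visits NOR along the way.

Shortest SUM→NOR: SUM–NOR = 24
Best NOR to TOR: NOR–KEW–MID–TOR costing 36
Total via NOR: 24 + 36 = 60 min.

60 min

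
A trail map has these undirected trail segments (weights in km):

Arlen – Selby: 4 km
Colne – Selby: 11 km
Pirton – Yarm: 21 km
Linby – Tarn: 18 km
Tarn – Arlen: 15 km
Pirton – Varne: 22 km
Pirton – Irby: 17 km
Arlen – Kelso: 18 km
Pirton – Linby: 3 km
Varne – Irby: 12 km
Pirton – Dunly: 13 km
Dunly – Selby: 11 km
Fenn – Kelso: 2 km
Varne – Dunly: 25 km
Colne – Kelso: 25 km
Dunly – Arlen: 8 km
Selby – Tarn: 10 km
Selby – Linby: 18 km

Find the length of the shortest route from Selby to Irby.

Running Dijkstra from Selby:
Selby: 0
Arlen: 4  (via Selby)
Tarn: 10  (via Selby)
Dunly: 11  (via Selby)
Colne: 11  (via Selby)
Linby: 18  (via Selby)
Pirton: 21  (via Linby)
Kelso: 22  (via Arlen)
Fenn: 24  (via Kelso)
Varne: 36  (via Dunly)
Irby: 38  (via Pirton)
Shortest route: Selby → Linby → Pirton → Irby = 38 km.

38 km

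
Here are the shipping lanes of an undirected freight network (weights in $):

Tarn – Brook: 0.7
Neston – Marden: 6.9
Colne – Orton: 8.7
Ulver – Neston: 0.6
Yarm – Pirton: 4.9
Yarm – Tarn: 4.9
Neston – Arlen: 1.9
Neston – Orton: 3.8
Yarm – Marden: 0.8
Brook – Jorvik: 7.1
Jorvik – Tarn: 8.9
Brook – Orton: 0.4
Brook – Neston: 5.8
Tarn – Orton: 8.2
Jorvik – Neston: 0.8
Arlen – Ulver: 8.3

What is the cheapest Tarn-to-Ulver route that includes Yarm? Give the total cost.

Shortest Tarn→Yarm: Tarn → Yarm = 4.9
Best Yarm to Ulver: Yarm → Marden → Neston → Ulver costing 8.3
Total via Yarm: 4.9 + 8.3 = $13.2.

$13.2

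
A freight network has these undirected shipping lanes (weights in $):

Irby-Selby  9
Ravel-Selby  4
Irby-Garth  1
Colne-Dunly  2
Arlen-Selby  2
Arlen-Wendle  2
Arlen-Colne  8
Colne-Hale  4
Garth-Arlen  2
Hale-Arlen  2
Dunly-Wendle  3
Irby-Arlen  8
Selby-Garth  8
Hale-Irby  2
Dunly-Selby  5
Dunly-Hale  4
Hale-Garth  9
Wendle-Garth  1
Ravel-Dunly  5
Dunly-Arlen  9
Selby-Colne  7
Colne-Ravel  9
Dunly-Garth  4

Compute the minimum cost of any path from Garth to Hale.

$3

Enumerating some paths:
Garth–Irby–Hale: 1+2 = 3
Garth–Arlen–Hale: 2+2 = 4
Cheapest is Garth–Irby–Hale at $3.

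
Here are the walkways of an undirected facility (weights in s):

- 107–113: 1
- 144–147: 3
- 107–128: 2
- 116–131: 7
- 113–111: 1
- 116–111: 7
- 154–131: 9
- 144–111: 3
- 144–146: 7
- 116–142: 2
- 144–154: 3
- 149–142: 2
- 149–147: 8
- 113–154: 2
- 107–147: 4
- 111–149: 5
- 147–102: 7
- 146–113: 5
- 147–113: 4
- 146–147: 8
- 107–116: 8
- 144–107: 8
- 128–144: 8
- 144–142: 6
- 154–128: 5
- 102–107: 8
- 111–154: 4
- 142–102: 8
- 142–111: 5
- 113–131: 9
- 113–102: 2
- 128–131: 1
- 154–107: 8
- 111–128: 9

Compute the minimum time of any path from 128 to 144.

Settle nodes by increasing distance from 128:
128: 0
131: 1  (via 128)
107: 2  (via 128)
113: 3  (via 107)
111: 4  (via 113)
154: 5  (via 128)
102: 5  (via 113)
147: 6  (via 107)
144: 7  (via 111)
Shortest route: 128 → 107 → 113 → 111 → 144 = 7 s.

7 s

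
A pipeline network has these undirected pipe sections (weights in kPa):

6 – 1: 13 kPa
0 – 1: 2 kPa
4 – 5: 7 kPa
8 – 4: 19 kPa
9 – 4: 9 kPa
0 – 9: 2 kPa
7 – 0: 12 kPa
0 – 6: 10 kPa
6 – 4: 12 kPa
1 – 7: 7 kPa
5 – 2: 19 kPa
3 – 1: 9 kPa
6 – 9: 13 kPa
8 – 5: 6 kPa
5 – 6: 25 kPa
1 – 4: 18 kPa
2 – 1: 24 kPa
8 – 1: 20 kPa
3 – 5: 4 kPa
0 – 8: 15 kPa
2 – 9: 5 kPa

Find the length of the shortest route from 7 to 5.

20 kPa

Shortest distances from 7:
7: 0
1: 7  (via 7)
0: 9  (via 1)
9: 11  (via 0)
2: 16  (via 9)
3: 16  (via 1)
6: 19  (via 0)
4: 20  (via 9)
5: 20  (via 3)
Shortest route: 7–1–3–5 = 20 kPa.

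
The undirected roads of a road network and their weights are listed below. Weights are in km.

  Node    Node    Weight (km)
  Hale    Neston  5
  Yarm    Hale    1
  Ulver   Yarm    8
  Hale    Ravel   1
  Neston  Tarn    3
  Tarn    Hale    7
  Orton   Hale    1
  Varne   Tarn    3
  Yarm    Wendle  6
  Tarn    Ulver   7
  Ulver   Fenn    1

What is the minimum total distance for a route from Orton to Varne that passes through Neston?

12 km

Shortest Orton→Neston: Orton → Hale → Neston = 6
Shortest Neston→Varne: Neston → Tarn → Varne = 6
Total via Neston: 6 + 6 = 12 km.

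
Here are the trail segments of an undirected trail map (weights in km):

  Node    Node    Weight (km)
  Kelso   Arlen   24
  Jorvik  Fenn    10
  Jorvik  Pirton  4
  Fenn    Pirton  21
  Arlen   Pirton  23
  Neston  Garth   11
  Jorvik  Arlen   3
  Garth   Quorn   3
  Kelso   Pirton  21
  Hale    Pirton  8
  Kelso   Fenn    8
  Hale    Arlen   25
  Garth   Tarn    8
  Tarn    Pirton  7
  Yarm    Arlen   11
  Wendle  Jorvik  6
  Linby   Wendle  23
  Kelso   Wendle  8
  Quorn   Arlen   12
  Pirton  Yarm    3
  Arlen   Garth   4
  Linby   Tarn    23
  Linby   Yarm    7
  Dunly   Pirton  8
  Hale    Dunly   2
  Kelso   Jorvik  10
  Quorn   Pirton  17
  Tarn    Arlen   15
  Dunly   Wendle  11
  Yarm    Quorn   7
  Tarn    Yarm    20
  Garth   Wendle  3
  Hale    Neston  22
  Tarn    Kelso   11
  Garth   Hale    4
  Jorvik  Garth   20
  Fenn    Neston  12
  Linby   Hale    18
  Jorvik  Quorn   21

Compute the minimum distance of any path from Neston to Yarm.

Running Dijkstra from Neston:
Neston: 0
Garth: 11  (via Neston)
Fenn: 12  (via Neston)
Quorn: 14  (via Garth)
Wendle: 14  (via Garth)
Hale: 15  (via Garth)
Arlen: 15  (via Garth)
Dunly: 17  (via Hale)
Jorvik: 18  (via Arlen)
Tarn: 19  (via Garth)
Kelso: 20  (via Fenn)
Yarm: 21  (via Quorn)
Shortest route: Neston → Garth → Quorn → Yarm = 21 km.

21 km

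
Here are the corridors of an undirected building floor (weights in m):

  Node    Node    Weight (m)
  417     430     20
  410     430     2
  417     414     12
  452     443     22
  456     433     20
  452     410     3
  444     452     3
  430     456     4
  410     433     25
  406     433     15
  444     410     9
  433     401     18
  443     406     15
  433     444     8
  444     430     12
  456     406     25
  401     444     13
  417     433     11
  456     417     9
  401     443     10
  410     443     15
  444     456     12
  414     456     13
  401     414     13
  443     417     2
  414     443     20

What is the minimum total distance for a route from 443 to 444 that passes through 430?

23 m

Shortest 443→430: 443 → 417 → 456 → 430 = 15
Shortest 430→444: 430 → 410 → 452 → 444 = 8
Total via 430: 15 + 8 = 23 m.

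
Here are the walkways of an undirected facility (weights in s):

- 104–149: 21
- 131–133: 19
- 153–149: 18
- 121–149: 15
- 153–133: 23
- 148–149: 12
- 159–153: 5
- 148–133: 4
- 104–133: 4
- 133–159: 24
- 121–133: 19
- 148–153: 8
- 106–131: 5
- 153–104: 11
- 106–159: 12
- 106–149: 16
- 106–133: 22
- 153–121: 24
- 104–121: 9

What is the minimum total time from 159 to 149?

23 s

Settle nodes by increasing distance from 159:
159: 0
153: 5  (via 159)
106: 12  (via 159)
148: 13  (via 153)
104: 16  (via 153)
131: 17  (via 106)
133: 17  (via 148)
149: 23  (via 153)
Shortest route: 159–153–149 = 23 s.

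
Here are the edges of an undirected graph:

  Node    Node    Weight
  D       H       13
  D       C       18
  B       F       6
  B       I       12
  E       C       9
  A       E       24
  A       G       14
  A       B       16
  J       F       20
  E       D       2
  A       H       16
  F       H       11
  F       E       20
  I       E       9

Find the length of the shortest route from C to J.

49

Compare a few routes:
C - E - I - B - F - J: 9+9+12+6+20 = 56
C - E - F - J: 9+20+20 = 49
C - D - E - F - J: 18+2+20+20 = 60
C - E - D - H - F - J: 9+2+13+11+20 = 55
Cheapest is C - E - F - J at 49.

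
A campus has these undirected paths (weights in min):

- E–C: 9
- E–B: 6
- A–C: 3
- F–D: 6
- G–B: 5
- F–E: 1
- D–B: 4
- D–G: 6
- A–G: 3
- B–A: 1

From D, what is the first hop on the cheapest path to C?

Candidate routes:
D - B - A - C: 4+1+3 = 8
D - G - A - C: 6+3+3 = 12
D - B - G - A - C: 4+5+3+3 = 15
The minimum is 8 min via D - B - A - C.
So from D the first move is to B.

B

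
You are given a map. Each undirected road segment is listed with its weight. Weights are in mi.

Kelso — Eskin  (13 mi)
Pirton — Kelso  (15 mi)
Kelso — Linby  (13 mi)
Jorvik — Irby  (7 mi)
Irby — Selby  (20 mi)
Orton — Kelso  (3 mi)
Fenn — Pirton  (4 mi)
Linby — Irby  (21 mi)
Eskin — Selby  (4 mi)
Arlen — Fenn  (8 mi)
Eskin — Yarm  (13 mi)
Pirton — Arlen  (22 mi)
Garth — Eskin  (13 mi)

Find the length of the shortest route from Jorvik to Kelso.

41 mi

Candidate routes:
Jorvik–Irby–Linby–Kelso: 7+21+13 = 41
Jorvik–Irby–Selby–Eskin–Kelso: 7+20+4+13 = 44
The minimum is 41 mi via Jorvik–Irby–Linby–Kelso.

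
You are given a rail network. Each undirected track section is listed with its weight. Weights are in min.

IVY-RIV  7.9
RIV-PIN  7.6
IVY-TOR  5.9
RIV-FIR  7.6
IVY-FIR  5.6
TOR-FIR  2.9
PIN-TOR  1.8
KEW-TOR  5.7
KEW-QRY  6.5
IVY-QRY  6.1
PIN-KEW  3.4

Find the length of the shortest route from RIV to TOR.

9.4 min

Compare a few routes:
RIV–PIN–TOR: 7.6+1.8 = 9.4
RIV–IVY–FIR–TOR: 7.9+5.6+2.9 = 16.4
RIV–FIR–TOR: 7.6+2.9 = 10.5
RIV–IVY–TOR: 7.9+5.9 = 13.8
Cheapest is RIV–PIN–TOR at 9.4 min.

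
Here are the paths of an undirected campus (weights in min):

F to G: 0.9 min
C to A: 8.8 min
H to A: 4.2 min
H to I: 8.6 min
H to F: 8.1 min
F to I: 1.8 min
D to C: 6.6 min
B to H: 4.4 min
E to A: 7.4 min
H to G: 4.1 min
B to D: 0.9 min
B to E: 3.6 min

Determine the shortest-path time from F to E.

13 min

Settle nodes by increasing distance from F:
F: 0
G: 0.9  (via F)
I: 1.8  (via F)
H: 5  (via G)
A: 9.2  (via H)
B: 9.4  (via H)
D: 10.3  (via B)
E: 13  (via B)
Shortest route: F–G–H–B–E = 13 min.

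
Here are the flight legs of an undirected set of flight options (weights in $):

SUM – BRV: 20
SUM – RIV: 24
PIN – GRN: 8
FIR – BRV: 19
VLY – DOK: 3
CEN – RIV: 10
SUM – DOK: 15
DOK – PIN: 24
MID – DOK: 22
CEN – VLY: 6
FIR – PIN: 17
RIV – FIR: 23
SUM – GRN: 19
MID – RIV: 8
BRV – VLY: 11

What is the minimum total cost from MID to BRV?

$35

Compare a few routes:
MID–RIV–CEN–VLY–BRV: 8+10+6+11 = 35
MID–RIV–SUM–BRV: 8+24+20 = 52
MID–DOK–VLY–BRV: 22+3+11 = 36
MID–RIV–FIR–BRV: 8+23+19 = 50
The minimum is $35 via MID–RIV–CEN–VLY–BRV.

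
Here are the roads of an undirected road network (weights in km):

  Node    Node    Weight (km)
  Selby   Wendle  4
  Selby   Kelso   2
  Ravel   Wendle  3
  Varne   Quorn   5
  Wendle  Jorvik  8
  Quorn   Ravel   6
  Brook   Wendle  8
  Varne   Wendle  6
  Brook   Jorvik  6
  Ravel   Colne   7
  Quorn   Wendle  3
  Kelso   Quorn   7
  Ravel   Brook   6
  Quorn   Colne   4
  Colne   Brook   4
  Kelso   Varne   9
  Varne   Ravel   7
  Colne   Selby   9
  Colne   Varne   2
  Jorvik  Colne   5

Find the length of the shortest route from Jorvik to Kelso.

Candidate routes:
Jorvik - Colne - Selby - Kelso: 5+9+2 = 16
Jorvik - Wendle - Selby - Kelso: 8+4+2 = 14
Jorvik - Colne - Quorn - Kelso: 5+4+7 = 16
Cheapest is Jorvik - Wendle - Selby - Kelso at 14 km.

14 km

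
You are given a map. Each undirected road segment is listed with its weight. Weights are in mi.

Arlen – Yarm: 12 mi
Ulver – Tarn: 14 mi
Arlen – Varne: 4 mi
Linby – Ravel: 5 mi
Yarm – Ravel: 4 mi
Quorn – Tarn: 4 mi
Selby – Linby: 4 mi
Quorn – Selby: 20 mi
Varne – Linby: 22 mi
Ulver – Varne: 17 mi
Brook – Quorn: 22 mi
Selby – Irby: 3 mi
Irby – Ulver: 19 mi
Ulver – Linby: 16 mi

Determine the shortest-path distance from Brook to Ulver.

Candidate routes:
Brook–Quorn–Selby–Linby–Ulver: 22+20+4+16 = 62
Brook–Quorn–Selby–Irby–Ulver: 22+20+3+19 = 64
Brook–Quorn–Selby–Linby–Varne–Ulver: 22+20+4+22+17 = 85
Brook–Quorn–Tarn–Ulver: 22+4+14 = 40
Cheapest is Brook–Quorn–Tarn–Ulver at 40 mi.

40 mi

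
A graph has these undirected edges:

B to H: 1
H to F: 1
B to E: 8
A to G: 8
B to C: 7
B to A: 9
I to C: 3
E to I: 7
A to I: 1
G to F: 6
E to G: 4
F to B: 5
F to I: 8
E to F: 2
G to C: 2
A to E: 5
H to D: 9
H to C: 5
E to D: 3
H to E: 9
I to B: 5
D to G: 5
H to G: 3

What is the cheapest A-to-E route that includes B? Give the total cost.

Best A to B: A → I → B costing 6
Best B to E: B → H → F → E costing 4
Total via B: 6 + 4 = 10.

10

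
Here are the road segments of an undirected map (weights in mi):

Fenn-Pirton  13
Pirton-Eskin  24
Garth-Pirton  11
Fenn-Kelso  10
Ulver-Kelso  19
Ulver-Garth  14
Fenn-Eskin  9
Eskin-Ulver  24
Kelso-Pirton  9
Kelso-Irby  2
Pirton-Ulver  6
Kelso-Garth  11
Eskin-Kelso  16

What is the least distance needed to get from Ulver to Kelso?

15 mi

Candidate routes:
Ulver - Kelso: 19 = 19
Ulver - Pirton - Kelso: 6+9 = 15
The minimum is 15 mi via Ulver - Pirton - Kelso.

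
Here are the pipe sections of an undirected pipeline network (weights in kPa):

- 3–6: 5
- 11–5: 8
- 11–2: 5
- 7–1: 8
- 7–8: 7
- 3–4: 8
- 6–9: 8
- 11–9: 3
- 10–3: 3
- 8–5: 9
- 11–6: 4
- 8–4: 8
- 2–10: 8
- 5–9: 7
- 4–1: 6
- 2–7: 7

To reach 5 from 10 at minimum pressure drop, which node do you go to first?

3

Enumerating some paths:
10–2–11–5: 8+5+8 = 21
10–3–6–11–5: 3+5+4+8 = 20
The minimum is 20 kPa via 10–3–6–11–5.
So from 10 the first move is to 3.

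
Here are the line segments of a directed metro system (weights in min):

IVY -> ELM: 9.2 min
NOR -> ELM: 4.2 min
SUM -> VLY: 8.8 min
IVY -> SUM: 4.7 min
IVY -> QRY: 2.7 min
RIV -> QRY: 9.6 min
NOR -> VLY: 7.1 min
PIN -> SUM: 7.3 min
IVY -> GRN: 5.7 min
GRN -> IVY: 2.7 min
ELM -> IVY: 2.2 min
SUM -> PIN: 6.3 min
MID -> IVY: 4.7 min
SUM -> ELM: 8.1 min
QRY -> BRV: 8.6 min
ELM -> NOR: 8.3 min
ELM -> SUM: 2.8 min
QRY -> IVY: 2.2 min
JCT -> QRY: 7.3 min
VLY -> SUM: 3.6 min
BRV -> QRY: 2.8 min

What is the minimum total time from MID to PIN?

15.7 min

Compare a few routes:
MID → IVY → ELM → SUM → PIN: 4.7+9.2+2.8+6.3 = 23
MID → IVY → SUM → PIN: 4.7+4.7+6.3 = 15.7
Cheapest is MID → IVY → SUM → PIN at 15.7 min.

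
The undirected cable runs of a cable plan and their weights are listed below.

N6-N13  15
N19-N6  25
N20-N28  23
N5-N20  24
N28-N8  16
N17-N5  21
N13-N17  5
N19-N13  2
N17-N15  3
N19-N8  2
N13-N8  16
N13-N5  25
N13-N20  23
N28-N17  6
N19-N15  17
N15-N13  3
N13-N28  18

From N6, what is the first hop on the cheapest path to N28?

Compare a few routes:
N6 → N13 → N15 → N17 → N28: 15+3+3+6 = 27
N6 → N13 → N28: 15+18 = 33
N6 → N13 → N19 → N8 → N28: 15+2+2+16 = 35
N6 → N13 → N17 → N28: 15+5+6 = 26
Cheapest is N6 → N13 → N17 → N28 at 26.
So from N6 the first move is to N13.

N13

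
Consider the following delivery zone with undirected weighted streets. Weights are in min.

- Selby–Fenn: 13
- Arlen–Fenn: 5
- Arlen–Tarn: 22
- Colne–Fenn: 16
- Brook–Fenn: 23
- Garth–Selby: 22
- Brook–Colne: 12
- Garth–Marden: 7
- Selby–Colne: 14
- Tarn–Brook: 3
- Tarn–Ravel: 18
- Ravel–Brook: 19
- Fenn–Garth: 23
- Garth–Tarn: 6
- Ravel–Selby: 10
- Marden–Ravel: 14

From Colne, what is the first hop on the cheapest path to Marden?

Enumerating some paths:
Colne - Selby - Ravel - Marden: 14+10+14 = 38
Colne - Brook - Tarn - Garth - Marden: 12+3+6+7 = 28
Cheapest is Colne - Brook - Tarn - Garth - Marden at 28 min.
So from Colne the first move is to Brook.

Brook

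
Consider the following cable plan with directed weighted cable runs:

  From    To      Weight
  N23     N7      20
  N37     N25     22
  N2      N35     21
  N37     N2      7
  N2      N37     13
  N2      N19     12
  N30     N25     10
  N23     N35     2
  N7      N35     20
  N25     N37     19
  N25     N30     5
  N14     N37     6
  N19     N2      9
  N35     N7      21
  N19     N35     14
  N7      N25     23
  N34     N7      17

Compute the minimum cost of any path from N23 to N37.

Enumerating some paths:
N23 → N35 → N7 → N25 → N37: 2+21+23+19 = 65
N23 → N7 → N25 → N37: 20+23+19 = 62
The minimum is 62 via N23 → N7 → N25 → N37.

62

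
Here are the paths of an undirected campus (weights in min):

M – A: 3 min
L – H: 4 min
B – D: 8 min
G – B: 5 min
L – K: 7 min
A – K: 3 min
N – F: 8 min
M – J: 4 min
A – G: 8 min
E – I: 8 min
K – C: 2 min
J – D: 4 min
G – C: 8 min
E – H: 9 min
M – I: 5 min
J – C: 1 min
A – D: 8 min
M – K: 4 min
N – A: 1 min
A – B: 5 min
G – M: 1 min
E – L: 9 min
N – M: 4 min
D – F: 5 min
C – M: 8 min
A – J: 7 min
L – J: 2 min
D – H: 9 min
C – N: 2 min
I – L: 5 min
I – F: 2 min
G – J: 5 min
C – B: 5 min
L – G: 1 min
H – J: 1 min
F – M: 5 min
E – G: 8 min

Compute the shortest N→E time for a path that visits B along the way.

19 min

Shortest N→B: N–A–B = 6
Shortest B→E: B–G–E = 13
Total via B: 6 + 13 = 19 min.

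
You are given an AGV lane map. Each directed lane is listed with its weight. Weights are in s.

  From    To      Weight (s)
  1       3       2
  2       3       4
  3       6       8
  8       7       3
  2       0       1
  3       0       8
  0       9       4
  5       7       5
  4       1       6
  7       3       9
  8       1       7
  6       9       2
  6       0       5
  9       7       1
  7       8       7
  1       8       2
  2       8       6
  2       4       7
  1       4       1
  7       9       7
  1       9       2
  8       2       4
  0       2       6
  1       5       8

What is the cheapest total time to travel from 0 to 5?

27 s

Settle nodes by increasing distance from 0:
0: 0
9: 4  (via 0)
7: 5  (via 9)
2: 6  (via 0)
3: 10  (via 2)
8: 12  (via 7)
4: 13  (via 2)
6: 18  (via 3)
1: 19  (via 8)
5: 27  (via 1)
Shortest route: 0–9–7–8–1–5 = 27 s.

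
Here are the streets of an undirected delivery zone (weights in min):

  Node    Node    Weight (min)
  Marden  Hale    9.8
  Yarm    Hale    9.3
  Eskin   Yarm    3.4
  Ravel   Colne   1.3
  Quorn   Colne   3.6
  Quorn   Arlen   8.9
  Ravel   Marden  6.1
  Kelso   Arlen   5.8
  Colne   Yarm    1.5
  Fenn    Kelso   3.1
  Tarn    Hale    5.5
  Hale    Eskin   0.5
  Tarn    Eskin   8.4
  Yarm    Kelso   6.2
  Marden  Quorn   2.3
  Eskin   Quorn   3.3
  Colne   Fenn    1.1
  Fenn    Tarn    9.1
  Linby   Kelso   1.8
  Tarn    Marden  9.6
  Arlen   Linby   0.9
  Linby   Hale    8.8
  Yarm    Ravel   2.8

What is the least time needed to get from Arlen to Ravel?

8.2 min

Running Dijkstra from Arlen:
Arlen: 0
Linby: 0.9  (via Arlen)
Kelso: 2.7  (via Linby)
Fenn: 5.8  (via Kelso)
Colne: 6.9  (via Fenn)
Ravel: 8.2  (via Colne)
Shortest route: Arlen → Linby → Kelso → Fenn → Colne → Ravel = 8.2 min.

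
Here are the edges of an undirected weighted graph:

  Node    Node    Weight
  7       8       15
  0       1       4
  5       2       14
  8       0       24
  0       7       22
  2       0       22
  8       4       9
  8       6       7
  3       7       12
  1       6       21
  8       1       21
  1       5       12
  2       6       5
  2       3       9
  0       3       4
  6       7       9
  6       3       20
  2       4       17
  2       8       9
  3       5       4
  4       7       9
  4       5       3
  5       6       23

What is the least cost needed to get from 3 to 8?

Compare a few routes:
3 - 2 - 8: 9+9 = 18
3 - 2 - 6 - 8: 9+5+7 = 21
3 - 5 - 4 - 8: 4+3+9 = 16
Cheapest is 3 - 5 - 4 - 8 at 16.

16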